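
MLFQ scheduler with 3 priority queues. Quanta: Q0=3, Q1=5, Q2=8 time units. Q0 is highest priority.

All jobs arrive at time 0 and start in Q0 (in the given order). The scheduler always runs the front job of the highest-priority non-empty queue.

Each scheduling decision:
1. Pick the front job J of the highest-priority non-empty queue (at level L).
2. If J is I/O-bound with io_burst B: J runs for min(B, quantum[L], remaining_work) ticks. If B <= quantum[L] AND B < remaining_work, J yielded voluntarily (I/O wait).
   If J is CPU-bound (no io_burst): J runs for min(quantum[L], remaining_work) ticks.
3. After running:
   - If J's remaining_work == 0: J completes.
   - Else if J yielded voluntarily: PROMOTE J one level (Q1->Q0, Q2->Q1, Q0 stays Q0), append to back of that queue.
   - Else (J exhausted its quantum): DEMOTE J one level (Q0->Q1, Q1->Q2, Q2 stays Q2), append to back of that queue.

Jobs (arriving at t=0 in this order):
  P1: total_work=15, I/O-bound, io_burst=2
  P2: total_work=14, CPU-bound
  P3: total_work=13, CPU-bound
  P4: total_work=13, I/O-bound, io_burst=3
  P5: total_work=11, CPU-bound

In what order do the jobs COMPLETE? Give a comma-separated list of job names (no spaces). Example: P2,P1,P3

t=0-2: P1@Q0 runs 2, rem=13, I/O yield, promote→Q0. Q0=[P2,P3,P4,P5,P1] Q1=[] Q2=[]
t=2-5: P2@Q0 runs 3, rem=11, quantum used, demote→Q1. Q0=[P3,P4,P5,P1] Q1=[P2] Q2=[]
t=5-8: P3@Q0 runs 3, rem=10, quantum used, demote→Q1. Q0=[P4,P5,P1] Q1=[P2,P3] Q2=[]
t=8-11: P4@Q0 runs 3, rem=10, I/O yield, promote→Q0. Q0=[P5,P1,P4] Q1=[P2,P3] Q2=[]
t=11-14: P5@Q0 runs 3, rem=8, quantum used, demote→Q1. Q0=[P1,P4] Q1=[P2,P3,P5] Q2=[]
t=14-16: P1@Q0 runs 2, rem=11, I/O yield, promote→Q0. Q0=[P4,P1] Q1=[P2,P3,P5] Q2=[]
t=16-19: P4@Q0 runs 3, rem=7, I/O yield, promote→Q0. Q0=[P1,P4] Q1=[P2,P3,P5] Q2=[]
t=19-21: P1@Q0 runs 2, rem=9, I/O yield, promote→Q0. Q0=[P4,P1] Q1=[P2,P3,P5] Q2=[]
t=21-24: P4@Q0 runs 3, rem=4, I/O yield, promote→Q0. Q0=[P1,P4] Q1=[P2,P3,P5] Q2=[]
t=24-26: P1@Q0 runs 2, rem=7, I/O yield, promote→Q0. Q0=[P4,P1] Q1=[P2,P3,P5] Q2=[]
t=26-29: P4@Q0 runs 3, rem=1, I/O yield, promote→Q0. Q0=[P1,P4] Q1=[P2,P3,P5] Q2=[]
t=29-31: P1@Q0 runs 2, rem=5, I/O yield, promote→Q0. Q0=[P4,P1] Q1=[P2,P3,P5] Q2=[]
t=31-32: P4@Q0 runs 1, rem=0, completes. Q0=[P1] Q1=[P2,P3,P5] Q2=[]
t=32-34: P1@Q0 runs 2, rem=3, I/O yield, promote→Q0. Q0=[P1] Q1=[P2,P3,P5] Q2=[]
t=34-36: P1@Q0 runs 2, rem=1, I/O yield, promote→Q0. Q0=[P1] Q1=[P2,P3,P5] Q2=[]
t=36-37: P1@Q0 runs 1, rem=0, completes. Q0=[] Q1=[P2,P3,P5] Q2=[]
t=37-42: P2@Q1 runs 5, rem=6, quantum used, demote→Q2. Q0=[] Q1=[P3,P5] Q2=[P2]
t=42-47: P3@Q1 runs 5, rem=5, quantum used, demote→Q2. Q0=[] Q1=[P5] Q2=[P2,P3]
t=47-52: P5@Q1 runs 5, rem=3, quantum used, demote→Q2. Q0=[] Q1=[] Q2=[P2,P3,P5]
t=52-58: P2@Q2 runs 6, rem=0, completes. Q0=[] Q1=[] Q2=[P3,P5]
t=58-63: P3@Q2 runs 5, rem=0, completes. Q0=[] Q1=[] Q2=[P5]
t=63-66: P5@Q2 runs 3, rem=0, completes. Q0=[] Q1=[] Q2=[]

Answer: P4,P1,P2,P3,P5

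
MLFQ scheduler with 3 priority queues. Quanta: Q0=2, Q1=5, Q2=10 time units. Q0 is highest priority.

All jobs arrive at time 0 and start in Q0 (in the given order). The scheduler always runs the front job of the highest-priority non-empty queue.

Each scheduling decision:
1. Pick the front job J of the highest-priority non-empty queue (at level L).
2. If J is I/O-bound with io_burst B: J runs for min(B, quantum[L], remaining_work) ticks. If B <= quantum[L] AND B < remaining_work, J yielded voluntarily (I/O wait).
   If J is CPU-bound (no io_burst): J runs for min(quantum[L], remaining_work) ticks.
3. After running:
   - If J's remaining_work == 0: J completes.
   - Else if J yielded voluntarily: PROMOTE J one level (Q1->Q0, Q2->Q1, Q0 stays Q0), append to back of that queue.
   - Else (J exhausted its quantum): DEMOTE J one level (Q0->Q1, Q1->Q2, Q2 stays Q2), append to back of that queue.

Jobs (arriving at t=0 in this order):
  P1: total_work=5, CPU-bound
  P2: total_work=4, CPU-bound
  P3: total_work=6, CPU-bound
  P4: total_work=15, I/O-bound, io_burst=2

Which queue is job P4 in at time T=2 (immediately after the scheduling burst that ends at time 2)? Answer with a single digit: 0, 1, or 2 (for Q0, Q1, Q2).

t=0-2: P1@Q0 runs 2, rem=3, quantum used, demote→Q1. Q0=[P2,P3,P4] Q1=[P1] Q2=[]
t=2-4: P2@Q0 runs 2, rem=2, quantum used, demote→Q1. Q0=[P3,P4] Q1=[P1,P2] Q2=[]
t=4-6: P3@Q0 runs 2, rem=4, quantum used, demote→Q1. Q0=[P4] Q1=[P1,P2,P3] Q2=[]
t=6-8: P4@Q0 runs 2, rem=13, I/O yield, promote→Q0. Q0=[P4] Q1=[P1,P2,P3] Q2=[]
t=8-10: P4@Q0 runs 2, rem=11, I/O yield, promote→Q0. Q0=[P4] Q1=[P1,P2,P3] Q2=[]
t=10-12: P4@Q0 runs 2, rem=9, I/O yield, promote→Q0. Q0=[P4] Q1=[P1,P2,P3] Q2=[]
t=12-14: P4@Q0 runs 2, rem=7, I/O yield, promote→Q0. Q0=[P4] Q1=[P1,P2,P3] Q2=[]
t=14-16: P4@Q0 runs 2, rem=5, I/O yield, promote→Q0. Q0=[P4] Q1=[P1,P2,P3] Q2=[]
t=16-18: P4@Q0 runs 2, rem=3, I/O yield, promote→Q0. Q0=[P4] Q1=[P1,P2,P3] Q2=[]
t=18-20: P4@Q0 runs 2, rem=1, I/O yield, promote→Q0. Q0=[P4] Q1=[P1,P2,P3] Q2=[]
t=20-21: P4@Q0 runs 1, rem=0, completes. Q0=[] Q1=[P1,P2,P3] Q2=[]
t=21-24: P1@Q1 runs 3, rem=0, completes. Q0=[] Q1=[P2,P3] Q2=[]
t=24-26: P2@Q1 runs 2, rem=0, completes. Q0=[] Q1=[P3] Q2=[]
t=26-30: P3@Q1 runs 4, rem=0, completes. Q0=[] Q1=[] Q2=[]

Answer: 0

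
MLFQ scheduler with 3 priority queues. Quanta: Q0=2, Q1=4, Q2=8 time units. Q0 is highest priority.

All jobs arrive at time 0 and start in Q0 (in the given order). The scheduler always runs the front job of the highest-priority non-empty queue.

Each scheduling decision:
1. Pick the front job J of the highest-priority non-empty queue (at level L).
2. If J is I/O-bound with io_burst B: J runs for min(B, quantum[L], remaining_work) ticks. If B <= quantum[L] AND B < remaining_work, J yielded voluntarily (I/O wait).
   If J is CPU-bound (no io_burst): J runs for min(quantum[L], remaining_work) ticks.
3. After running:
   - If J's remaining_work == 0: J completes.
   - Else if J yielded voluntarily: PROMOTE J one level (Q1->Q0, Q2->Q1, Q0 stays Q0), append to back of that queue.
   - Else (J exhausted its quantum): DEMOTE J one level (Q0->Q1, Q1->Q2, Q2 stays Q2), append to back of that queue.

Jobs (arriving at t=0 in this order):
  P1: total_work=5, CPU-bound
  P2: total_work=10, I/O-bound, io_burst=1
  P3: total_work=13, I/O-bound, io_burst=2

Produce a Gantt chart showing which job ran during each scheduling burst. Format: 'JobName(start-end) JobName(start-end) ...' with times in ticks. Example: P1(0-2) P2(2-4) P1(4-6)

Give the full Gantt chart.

t=0-2: P1@Q0 runs 2, rem=3, quantum used, demote→Q1. Q0=[P2,P3] Q1=[P1] Q2=[]
t=2-3: P2@Q0 runs 1, rem=9, I/O yield, promote→Q0. Q0=[P3,P2] Q1=[P1] Q2=[]
t=3-5: P3@Q0 runs 2, rem=11, I/O yield, promote→Q0. Q0=[P2,P3] Q1=[P1] Q2=[]
t=5-6: P2@Q0 runs 1, rem=8, I/O yield, promote→Q0. Q0=[P3,P2] Q1=[P1] Q2=[]
t=6-8: P3@Q0 runs 2, rem=9, I/O yield, promote→Q0. Q0=[P2,P3] Q1=[P1] Q2=[]
t=8-9: P2@Q0 runs 1, rem=7, I/O yield, promote→Q0. Q0=[P3,P2] Q1=[P1] Q2=[]
t=9-11: P3@Q0 runs 2, rem=7, I/O yield, promote→Q0. Q0=[P2,P3] Q1=[P1] Q2=[]
t=11-12: P2@Q0 runs 1, rem=6, I/O yield, promote→Q0. Q0=[P3,P2] Q1=[P1] Q2=[]
t=12-14: P3@Q0 runs 2, rem=5, I/O yield, promote→Q0. Q0=[P2,P3] Q1=[P1] Q2=[]
t=14-15: P2@Q0 runs 1, rem=5, I/O yield, promote→Q0. Q0=[P3,P2] Q1=[P1] Q2=[]
t=15-17: P3@Q0 runs 2, rem=3, I/O yield, promote→Q0. Q0=[P2,P3] Q1=[P1] Q2=[]
t=17-18: P2@Q0 runs 1, rem=4, I/O yield, promote→Q0. Q0=[P3,P2] Q1=[P1] Q2=[]
t=18-20: P3@Q0 runs 2, rem=1, I/O yield, promote→Q0. Q0=[P2,P3] Q1=[P1] Q2=[]
t=20-21: P2@Q0 runs 1, rem=3, I/O yield, promote→Q0. Q0=[P3,P2] Q1=[P1] Q2=[]
t=21-22: P3@Q0 runs 1, rem=0, completes. Q0=[P2] Q1=[P1] Q2=[]
t=22-23: P2@Q0 runs 1, rem=2, I/O yield, promote→Q0. Q0=[P2] Q1=[P1] Q2=[]
t=23-24: P2@Q0 runs 1, rem=1, I/O yield, promote→Q0. Q0=[P2] Q1=[P1] Q2=[]
t=24-25: P2@Q0 runs 1, rem=0, completes. Q0=[] Q1=[P1] Q2=[]
t=25-28: P1@Q1 runs 3, rem=0, completes. Q0=[] Q1=[] Q2=[]

Answer: P1(0-2) P2(2-3) P3(3-5) P2(5-6) P3(6-8) P2(8-9) P3(9-11) P2(11-12) P3(12-14) P2(14-15) P3(15-17) P2(17-18) P3(18-20) P2(20-21) P3(21-22) P2(22-23) P2(23-24) P2(24-25) P1(25-28)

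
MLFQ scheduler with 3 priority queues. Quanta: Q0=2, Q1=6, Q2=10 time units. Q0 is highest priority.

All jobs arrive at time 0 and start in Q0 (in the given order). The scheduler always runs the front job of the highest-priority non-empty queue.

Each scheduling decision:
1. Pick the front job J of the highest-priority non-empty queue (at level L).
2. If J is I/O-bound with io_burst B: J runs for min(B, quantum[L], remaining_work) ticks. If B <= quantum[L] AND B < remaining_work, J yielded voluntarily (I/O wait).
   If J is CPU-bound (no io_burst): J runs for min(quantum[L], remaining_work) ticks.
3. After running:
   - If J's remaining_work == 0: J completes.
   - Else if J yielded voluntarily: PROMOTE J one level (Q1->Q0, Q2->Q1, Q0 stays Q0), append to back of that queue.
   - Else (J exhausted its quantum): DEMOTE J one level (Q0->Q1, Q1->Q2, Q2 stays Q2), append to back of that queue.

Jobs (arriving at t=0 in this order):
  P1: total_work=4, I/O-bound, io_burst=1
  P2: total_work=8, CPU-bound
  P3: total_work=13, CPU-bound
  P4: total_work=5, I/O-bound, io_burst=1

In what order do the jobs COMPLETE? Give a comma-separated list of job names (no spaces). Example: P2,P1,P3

Answer: P1,P4,P2,P3

Derivation:
t=0-1: P1@Q0 runs 1, rem=3, I/O yield, promote→Q0. Q0=[P2,P3,P4,P1] Q1=[] Q2=[]
t=1-3: P2@Q0 runs 2, rem=6, quantum used, demote→Q1. Q0=[P3,P4,P1] Q1=[P2] Q2=[]
t=3-5: P3@Q0 runs 2, rem=11, quantum used, demote→Q1. Q0=[P4,P1] Q1=[P2,P3] Q2=[]
t=5-6: P4@Q0 runs 1, rem=4, I/O yield, promote→Q0. Q0=[P1,P4] Q1=[P2,P3] Q2=[]
t=6-7: P1@Q0 runs 1, rem=2, I/O yield, promote→Q0. Q0=[P4,P1] Q1=[P2,P3] Q2=[]
t=7-8: P4@Q0 runs 1, rem=3, I/O yield, promote→Q0. Q0=[P1,P4] Q1=[P2,P3] Q2=[]
t=8-9: P1@Q0 runs 1, rem=1, I/O yield, promote→Q0. Q0=[P4,P1] Q1=[P2,P3] Q2=[]
t=9-10: P4@Q0 runs 1, rem=2, I/O yield, promote→Q0. Q0=[P1,P4] Q1=[P2,P3] Q2=[]
t=10-11: P1@Q0 runs 1, rem=0, completes. Q0=[P4] Q1=[P2,P3] Q2=[]
t=11-12: P4@Q0 runs 1, rem=1, I/O yield, promote→Q0. Q0=[P4] Q1=[P2,P3] Q2=[]
t=12-13: P4@Q0 runs 1, rem=0, completes. Q0=[] Q1=[P2,P3] Q2=[]
t=13-19: P2@Q1 runs 6, rem=0, completes. Q0=[] Q1=[P3] Q2=[]
t=19-25: P3@Q1 runs 6, rem=5, quantum used, demote→Q2. Q0=[] Q1=[] Q2=[P3]
t=25-30: P3@Q2 runs 5, rem=0, completes. Q0=[] Q1=[] Q2=[]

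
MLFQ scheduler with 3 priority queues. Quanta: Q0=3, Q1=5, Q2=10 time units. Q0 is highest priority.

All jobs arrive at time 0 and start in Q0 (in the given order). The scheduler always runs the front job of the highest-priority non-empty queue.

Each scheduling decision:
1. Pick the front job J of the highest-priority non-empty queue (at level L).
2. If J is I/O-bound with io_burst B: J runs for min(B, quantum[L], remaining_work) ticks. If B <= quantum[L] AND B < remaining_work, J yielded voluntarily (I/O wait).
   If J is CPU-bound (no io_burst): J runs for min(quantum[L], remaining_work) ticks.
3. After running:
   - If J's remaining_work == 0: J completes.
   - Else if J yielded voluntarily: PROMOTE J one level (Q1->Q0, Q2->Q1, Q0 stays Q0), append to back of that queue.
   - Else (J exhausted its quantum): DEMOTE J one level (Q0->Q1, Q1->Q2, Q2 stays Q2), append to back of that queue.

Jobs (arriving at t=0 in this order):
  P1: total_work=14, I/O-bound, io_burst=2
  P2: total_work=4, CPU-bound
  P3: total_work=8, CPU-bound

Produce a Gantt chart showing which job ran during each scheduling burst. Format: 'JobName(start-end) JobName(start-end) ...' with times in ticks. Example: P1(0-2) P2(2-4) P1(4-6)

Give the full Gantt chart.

t=0-2: P1@Q0 runs 2, rem=12, I/O yield, promote→Q0. Q0=[P2,P3,P1] Q1=[] Q2=[]
t=2-5: P2@Q0 runs 3, rem=1, quantum used, demote→Q1. Q0=[P3,P1] Q1=[P2] Q2=[]
t=5-8: P3@Q0 runs 3, rem=5, quantum used, demote→Q1. Q0=[P1] Q1=[P2,P3] Q2=[]
t=8-10: P1@Q0 runs 2, rem=10, I/O yield, promote→Q0. Q0=[P1] Q1=[P2,P3] Q2=[]
t=10-12: P1@Q0 runs 2, rem=8, I/O yield, promote→Q0. Q0=[P1] Q1=[P2,P3] Q2=[]
t=12-14: P1@Q0 runs 2, rem=6, I/O yield, promote→Q0. Q0=[P1] Q1=[P2,P3] Q2=[]
t=14-16: P1@Q0 runs 2, rem=4, I/O yield, promote→Q0. Q0=[P1] Q1=[P2,P3] Q2=[]
t=16-18: P1@Q0 runs 2, rem=2, I/O yield, promote→Q0. Q0=[P1] Q1=[P2,P3] Q2=[]
t=18-20: P1@Q0 runs 2, rem=0, completes. Q0=[] Q1=[P2,P3] Q2=[]
t=20-21: P2@Q1 runs 1, rem=0, completes. Q0=[] Q1=[P3] Q2=[]
t=21-26: P3@Q1 runs 5, rem=0, completes. Q0=[] Q1=[] Q2=[]

Answer: P1(0-2) P2(2-5) P3(5-8) P1(8-10) P1(10-12) P1(12-14) P1(14-16) P1(16-18) P1(18-20) P2(20-21) P3(21-26)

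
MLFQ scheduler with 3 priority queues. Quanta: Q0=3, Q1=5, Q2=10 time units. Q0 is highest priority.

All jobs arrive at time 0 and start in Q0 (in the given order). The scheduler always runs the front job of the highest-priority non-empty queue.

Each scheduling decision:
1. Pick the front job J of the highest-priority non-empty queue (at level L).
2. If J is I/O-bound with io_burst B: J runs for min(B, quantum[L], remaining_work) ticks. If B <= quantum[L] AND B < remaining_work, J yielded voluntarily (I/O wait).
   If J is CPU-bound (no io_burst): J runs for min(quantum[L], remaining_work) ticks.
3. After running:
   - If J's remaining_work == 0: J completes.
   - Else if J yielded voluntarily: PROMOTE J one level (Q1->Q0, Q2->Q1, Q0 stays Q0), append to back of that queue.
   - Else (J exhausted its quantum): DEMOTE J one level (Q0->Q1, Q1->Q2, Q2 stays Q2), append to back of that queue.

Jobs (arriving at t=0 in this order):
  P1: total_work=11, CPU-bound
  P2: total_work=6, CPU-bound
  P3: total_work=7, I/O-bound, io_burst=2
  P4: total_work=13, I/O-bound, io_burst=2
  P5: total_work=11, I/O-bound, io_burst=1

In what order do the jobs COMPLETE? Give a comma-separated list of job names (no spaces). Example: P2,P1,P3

t=0-3: P1@Q0 runs 3, rem=8, quantum used, demote→Q1. Q0=[P2,P3,P4,P5] Q1=[P1] Q2=[]
t=3-6: P2@Q0 runs 3, rem=3, quantum used, demote→Q1. Q0=[P3,P4,P5] Q1=[P1,P2] Q2=[]
t=6-8: P3@Q0 runs 2, rem=5, I/O yield, promote→Q0. Q0=[P4,P5,P3] Q1=[P1,P2] Q2=[]
t=8-10: P4@Q0 runs 2, rem=11, I/O yield, promote→Q0. Q0=[P5,P3,P4] Q1=[P1,P2] Q2=[]
t=10-11: P5@Q0 runs 1, rem=10, I/O yield, promote→Q0. Q0=[P3,P4,P5] Q1=[P1,P2] Q2=[]
t=11-13: P3@Q0 runs 2, rem=3, I/O yield, promote→Q0. Q0=[P4,P5,P3] Q1=[P1,P2] Q2=[]
t=13-15: P4@Q0 runs 2, rem=9, I/O yield, promote→Q0. Q0=[P5,P3,P4] Q1=[P1,P2] Q2=[]
t=15-16: P5@Q0 runs 1, rem=9, I/O yield, promote→Q0. Q0=[P3,P4,P5] Q1=[P1,P2] Q2=[]
t=16-18: P3@Q0 runs 2, rem=1, I/O yield, promote→Q0. Q0=[P4,P5,P3] Q1=[P1,P2] Q2=[]
t=18-20: P4@Q0 runs 2, rem=7, I/O yield, promote→Q0. Q0=[P5,P3,P4] Q1=[P1,P2] Q2=[]
t=20-21: P5@Q0 runs 1, rem=8, I/O yield, promote→Q0. Q0=[P3,P4,P5] Q1=[P1,P2] Q2=[]
t=21-22: P3@Q0 runs 1, rem=0, completes. Q0=[P4,P5] Q1=[P1,P2] Q2=[]
t=22-24: P4@Q0 runs 2, rem=5, I/O yield, promote→Q0. Q0=[P5,P4] Q1=[P1,P2] Q2=[]
t=24-25: P5@Q0 runs 1, rem=7, I/O yield, promote→Q0. Q0=[P4,P5] Q1=[P1,P2] Q2=[]
t=25-27: P4@Q0 runs 2, rem=3, I/O yield, promote→Q0. Q0=[P5,P4] Q1=[P1,P2] Q2=[]
t=27-28: P5@Q0 runs 1, rem=6, I/O yield, promote→Q0. Q0=[P4,P5] Q1=[P1,P2] Q2=[]
t=28-30: P4@Q0 runs 2, rem=1, I/O yield, promote→Q0. Q0=[P5,P4] Q1=[P1,P2] Q2=[]
t=30-31: P5@Q0 runs 1, rem=5, I/O yield, promote→Q0. Q0=[P4,P5] Q1=[P1,P2] Q2=[]
t=31-32: P4@Q0 runs 1, rem=0, completes. Q0=[P5] Q1=[P1,P2] Q2=[]
t=32-33: P5@Q0 runs 1, rem=4, I/O yield, promote→Q0. Q0=[P5] Q1=[P1,P2] Q2=[]
t=33-34: P5@Q0 runs 1, rem=3, I/O yield, promote→Q0. Q0=[P5] Q1=[P1,P2] Q2=[]
t=34-35: P5@Q0 runs 1, rem=2, I/O yield, promote→Q0. Q0=[P5] Q1=[P1,P2] Q2=[]
t=35-36: P5@Q0 runs 1, rem=1, I/O yield, promote→Q0. Q0=[P5] Q1=[P1,P2] Q2=[]
t=36-37: P5@Q0 runs 1, rem=0, completes. Q0=[] Q1=[P1,P2] Q2=[]
t=37-42: P1@Q1 runs 5, rem=3, quantum used, demote→Q2. Q0=[] Q1=[P2] Q2=[P1]
t=42-45: P2@Q1 runs 3, rem=0, completes. Q0=[] Q1=[] Q2=[P1]
t=45-48: P1@Q2 runs 3, rem=0, completes. Q0=[] Q1=[] Q2=[]

Answer: P3,P4,P5,P2,P1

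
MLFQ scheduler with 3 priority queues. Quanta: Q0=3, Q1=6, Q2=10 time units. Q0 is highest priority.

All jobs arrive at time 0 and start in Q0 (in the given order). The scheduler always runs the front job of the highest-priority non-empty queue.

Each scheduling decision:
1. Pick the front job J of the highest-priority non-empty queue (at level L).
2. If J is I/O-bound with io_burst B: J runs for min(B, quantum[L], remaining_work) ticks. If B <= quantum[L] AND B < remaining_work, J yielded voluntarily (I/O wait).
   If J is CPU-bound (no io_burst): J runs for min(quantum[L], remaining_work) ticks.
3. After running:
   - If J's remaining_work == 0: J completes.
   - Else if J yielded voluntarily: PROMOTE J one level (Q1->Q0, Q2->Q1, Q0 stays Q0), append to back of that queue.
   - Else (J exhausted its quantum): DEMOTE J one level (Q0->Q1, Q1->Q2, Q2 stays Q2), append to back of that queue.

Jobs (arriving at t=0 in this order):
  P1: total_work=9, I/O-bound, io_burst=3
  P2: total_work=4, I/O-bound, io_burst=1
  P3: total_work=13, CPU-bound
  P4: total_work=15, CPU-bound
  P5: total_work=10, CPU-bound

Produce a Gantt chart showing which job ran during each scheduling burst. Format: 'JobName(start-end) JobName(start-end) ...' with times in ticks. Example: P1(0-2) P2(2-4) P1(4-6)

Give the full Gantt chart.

Answer: P1(0-3) P2(3-4) P3(4-7) P4(7-10) P5(10-13) P1(13-16) P2(16-17) P1(17-20) P2(20-21) P2(21-22) P3(22-28) P4(28-34) P5(34-40) P3(40-44) P4(44-50) P5(50-51)

Derivation:
t=0-3: P1@Q0 runs 3, rem=6, I/O yield, promote→Q0. Q0=[P2,P3,P4,P5,P1] Q1=[] Q2=[]
t=3-4: P2@Q0 runs 1, rem=3, I/O yield, promote→Q0. Q0=[P3,P4,P5,P1,P2] Q1=[] Q2=[]
t=4-7: P3@Q0 runs 3, rem=10, quantum used, demote→Q1. Q0=[P4,P5,P1,P2] Q1=[P3] Q2=[]
t=7-10: P4@Q0 runs 3, rem=12, quantum used, demote→Q1. Q0=[P5,P1,P2] Q1=[P3,P4] Q2=[]
t=10-13: P5@Q0 runs 3, rem=7, quantum used, demote→Q1. Q0=[P1,P2] Q1=[P3,P4,P5] Q2=[]
t=13-16: P1@Q0 runs 3, rem=3, I/O yield, promote→Q0. Q0=[P2,P1] Q1=[P3,P4,P5] Q2=[]
t=16-17: P2@Q0 runs 1, rem=2, I/O yield, promote→Q0. Q0=[P1,P2] Q1=[P3,P4,P5] Q2=[]
t=17-20: P1@Q0 runs 3, rem=0, completes. Q0=[P2] Q1=[P3,P4,P5] Q2=[]
t=20-21: P2@Q0 runs 1, rem=1, I/O yield, promote→Q0. Q0=[P2] Q1=[P3,P4,P5] Q2=[]
t=21-22: P2@Q0 runs 1, rem=0, completes. Q0=[] Q1=[P3,P4,P5] Q2=[]
t=22-28: P3@Q1 runs 6, rem=4, quantum used, demote→Q2. Q0=[] Q1=[P4,P5] Q2=[P3]
t=28-34: P4@Q1 runs 6, rem=6, quantum used, demote→Q2. Q0=[] Q1=[P5] Q2=[P3,P4]
t=34-40: P5@Q1 runs 6, rem=1, quantum used, demote→Q2. Q0=[] Q1=[] Q2=[P3,P4,P5]
t=40-44: P3@Q2 runs 4, rem=0, completes. Q0=[] Q1=[] Q2=[P4,P5]
t=44-50: P4@Q2 runs 6, rem=0, completes. Q0=[] Q1=[] Q2=[P5]
t=50-51: P5@Q2 runs 1, rem=0, completes. Q0=[] Q1=[] Q2=[]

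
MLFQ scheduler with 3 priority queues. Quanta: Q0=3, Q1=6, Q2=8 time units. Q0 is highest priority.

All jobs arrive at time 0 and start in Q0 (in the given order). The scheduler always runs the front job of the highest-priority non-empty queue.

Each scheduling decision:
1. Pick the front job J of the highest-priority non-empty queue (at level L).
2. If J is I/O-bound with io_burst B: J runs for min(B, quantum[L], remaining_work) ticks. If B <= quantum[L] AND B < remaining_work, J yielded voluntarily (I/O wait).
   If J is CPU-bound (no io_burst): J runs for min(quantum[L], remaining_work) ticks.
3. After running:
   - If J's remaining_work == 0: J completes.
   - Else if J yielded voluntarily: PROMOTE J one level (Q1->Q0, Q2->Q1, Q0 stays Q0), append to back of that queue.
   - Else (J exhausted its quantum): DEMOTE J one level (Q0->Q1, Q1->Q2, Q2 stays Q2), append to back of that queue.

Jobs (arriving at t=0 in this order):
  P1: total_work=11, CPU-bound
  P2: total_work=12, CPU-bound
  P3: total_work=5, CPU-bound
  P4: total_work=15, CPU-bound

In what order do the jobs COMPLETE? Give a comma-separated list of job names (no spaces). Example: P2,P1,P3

Answer: P3,P1,P2,P4

Derivation:
t=0-3: P1@Q0 runs 3, rem=8, quantum used, demote→Q1. Q0=[P2,P3,P4] Q1=[P1] Q2=[]
t=3-6: P2@Q0 runs 3, rem=9, quantum used, demote→Q1. Q0=[P3,P4] Q1=[P1,P2] Q2=[]
t=6-9: P3@Q0 runs 3, rem=2, quantum used, demote→Q1. Q0=[P4] Q1=[P1,P2,P3] Q2=[]
t=9-12: P4@Q0 runs 3, rem=12, quantum used, demote→Q1. Q0=[] Q1=[P1,P2,P3,P4] Q2=[]
t=12-18: P1@Q1 runs 6, rem=2, quantum used, demote→Q2. Q0=[] Q1=[P2,P3,P4] Q2=[P1]
t=18-24: P2@Q1 runs 6, rem=3, quantum used, demote→Q2. Q0=[] Q1=[P3,P4] Q2=[P1,P2]
t=24-26: P3@Q1 runs 2, rem=0, completes. Q0=[] Q1=[P4] Q2=[P1,P2]
t=26-32: P4@Q1 runs 6, rem=6, quantum used, demote→Q2. Q0=[] Q1=[] Q2=[P1,P2,P4]
t=32-34: P1@Q2 runs 2, rem=0, completes. Q0=[] Q1=[] Q2=[P2,P4]
t=34-37: P2@Q2 runs 3, rem=0, completes. Q0=[] Q1=[] Q2=[P4]
t=37-43: P4@Q2 runs 6, rem=0, completes. Q0=[] Q1=[] Q2=[]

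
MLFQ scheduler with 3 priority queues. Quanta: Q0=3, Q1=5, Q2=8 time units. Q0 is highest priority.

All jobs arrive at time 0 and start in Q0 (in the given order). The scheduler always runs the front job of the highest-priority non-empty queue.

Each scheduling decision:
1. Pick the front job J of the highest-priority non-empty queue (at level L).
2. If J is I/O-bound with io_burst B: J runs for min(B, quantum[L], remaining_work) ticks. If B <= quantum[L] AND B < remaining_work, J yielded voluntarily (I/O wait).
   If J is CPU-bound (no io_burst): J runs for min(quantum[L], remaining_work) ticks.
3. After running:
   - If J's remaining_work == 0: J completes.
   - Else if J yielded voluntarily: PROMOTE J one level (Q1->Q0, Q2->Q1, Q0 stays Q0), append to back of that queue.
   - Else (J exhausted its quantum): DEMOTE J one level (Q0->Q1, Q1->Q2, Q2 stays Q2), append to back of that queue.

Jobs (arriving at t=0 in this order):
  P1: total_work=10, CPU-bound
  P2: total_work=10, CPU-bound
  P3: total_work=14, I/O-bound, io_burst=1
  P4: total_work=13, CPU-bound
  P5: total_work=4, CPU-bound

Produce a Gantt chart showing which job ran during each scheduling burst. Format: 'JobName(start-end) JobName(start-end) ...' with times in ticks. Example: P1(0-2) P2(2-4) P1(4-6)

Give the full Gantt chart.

t=0-3: P1@Q0 runs 3, rem=7, quantum used, demote→Q1. Q0=[P2,P3,P4,P5] Q1=[P1] Q2=[]
t=3-6: P2@Q0 runs 3, rem=7, quantum used, demote→Q1. Q0=[P3,P4,P5] Q1=[P1,P2] Q2=[]
t=6-7: P3@Q0 runs 1, rem=13, I/O yield, promote→Q0. Q0=[P4,P5,P3] Q1=[P1,P2] Q2=[]
t=7-10: P4@Q0 runs 3, rem=10, quantum used, demote→Q1. Q0=[P5,P3] Q1=[P1,P2,P4] Q2=[]
t=10-13: P5@Q0 runs 3, rem=1, quantum used, demote→Q1. Q0=[P3] Q1=[P1,P2,P4,P5] Q2=[]
t=13-14: P3@Q0 runs 1, rem=12, I/O yield, promote→Q0. Q0=[P3] Q1=[P1,P2,P4,P5] Q2=[]
t=14-15: P3@Q0 runs 1, rem=11, I/O yield, promote→Q0. Q0=[P3] Q1=[P1,P2,P4,P5] Q2=[]
t=15-16: P3@Q0 runs 1, rem=10, I/O yield, promote→Q0. Q0=[P3] Q1=[P1,P2,P4,P5] Q2=[]
t=16-17: P3@Q0 runs 1, rem=9, I/O yield, promote→Q0. Q0=[P3] Q1=[P1,P2,P4,P5] Q2=[]
t=17-18: P3@Q0 runs 1, rem=8, I/O yield, promote→Q0. Q0=[P3] Q1=[P1,P2,P4,P5] Q2=[]
t=18-19: P3@Q0 runs 1, rem=7, I/O yield, promote→Q0. Q0=[P3] Q1=[P1,P2,P4,P5] Q2=[]
t=19-20: P3@Q0 runs 1, rem=6, I/O yield, promote→Q0. Q0=[P3] Q1=[P1,P2,P4,P5] Q2=[]
t=20-21: P3@Q0 runs 1, rem=5, I/O yield, promote→Q0. Q0=[P3] Q1=[P1,P2,P4,P5] Q2=[]
t=21-22: P3@Q0 runs 1, rem=4, I/O yield, promote→Q0. Q0=[P3] Q1=[P1,P2,P4,P5] Q2=[]
t=22-23: P3@Q0 runs 1, rem=3, I/O yield, promote→Q0. Q0=[P3] Q1=[P1,P2,P4,P5] Q2=[]
t=23-24: P3@Q0 runs 1, rem=2, I/O yield, promote→Q0. Q0=[P3] Q1=[P1,P2,P4,P5] Q2=[]
t=24-25: P3@Q0 runs 1, rem=1, I/O yield, promote→Q0. Q0=[P3] Q1=[P1,P2,P4,P5] Q2=[]
t=25-26: P3@Q0 runs 1, rem=0, completes. Q0=[] Q1=[P1,P2,P4,P5] Q2=[]
t=26-31: P1@Q1 runs 5, rem=2, quantum used, demote→Q2. Q0=[] Q1=[P2,P4,P5] Q2=[P1]
t=31-36: P2@Q1 runs 5, rem=2, quantum used, demote→Q2. Q0=[] Q1=[P4,P5] Q2=[P1,P2]
t=36-41: P4@Q1 runs 5, rem=5, quantum used, demote→Q2. Q0=[] Q1=[P5] Q2=[P1,P2,P4]
t=41-42: P5@Q1 runs 1, rem=0, completes. Q0=[] Q1=[] Q2=[P1,P2,P4]
t=42-44: P1@Q2 runs 2, rem=0, completes. Q0=[] Q1=[] Q2=[P2,P4]
t=44-46: P2@Q2 runs 2, rem=0, completes. Q0=[] Q1=[] Q2=[P4]
t=46-51: P4@Q2 runs 5, rem=0, completes. Q0=[] Q1=[] Q2=[]

Answer: P1(0-3) P2(3-6) P3(6-7) P4(7-10) P5(10-13) P3(13-14) P3(14-15) P3(15-16) P3(16-17) P3(17-18) P3(18-19) P3(19-20) P3(20-21) P3(21-22) P3(22-23) P3(23-24) P3(24-25) P3(25-26) P1(26-31) P2(31-36) P4(36-41) P5(41-42) P1(42-44) P2(44-46) P4(46-51)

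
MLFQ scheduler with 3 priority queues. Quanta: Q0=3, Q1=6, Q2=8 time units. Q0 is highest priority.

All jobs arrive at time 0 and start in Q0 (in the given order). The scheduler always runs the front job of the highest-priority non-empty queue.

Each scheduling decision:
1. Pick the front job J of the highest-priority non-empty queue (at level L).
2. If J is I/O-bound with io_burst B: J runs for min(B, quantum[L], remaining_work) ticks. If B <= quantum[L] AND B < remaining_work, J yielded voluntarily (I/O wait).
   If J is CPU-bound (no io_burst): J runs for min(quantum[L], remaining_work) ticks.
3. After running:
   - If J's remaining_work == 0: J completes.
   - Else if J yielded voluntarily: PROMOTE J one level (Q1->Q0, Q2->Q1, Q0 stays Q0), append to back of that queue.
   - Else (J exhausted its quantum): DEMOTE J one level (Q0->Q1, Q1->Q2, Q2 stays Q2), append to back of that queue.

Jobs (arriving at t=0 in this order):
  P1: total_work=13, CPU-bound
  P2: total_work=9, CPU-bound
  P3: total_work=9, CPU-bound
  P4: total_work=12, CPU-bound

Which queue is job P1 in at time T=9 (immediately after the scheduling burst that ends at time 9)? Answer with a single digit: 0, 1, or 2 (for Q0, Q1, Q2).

Answer: 1

Derivation:
t=0-3: P1@Q0 runs 3, rem=10, quantum used, demote→Q1. Q0=[P2,P3,P4] Q1=[P1] Q2=[]
t=3-6: P2@Q0 runs 3, rem=6, quantum used, demote→Q1. Q0=[P3,P4] Q1=[P1,P2] Q2=[]
t=6-9: P3@Q0 runs 3, rem=6, quantum used, demote→Q1. Q0=[P4] Q1=[P1,P2,P3] Q2=[]
t=9-12: P4@Q0 runs 3, rem=9, quantum used, demote→Q1. Q0=[] Q1=[P1,P2,P3,P4] Q2=[]
t=12-18: P1@Q1 runs 6, rem=4, quantum used, demote→Q2. Q0=[] Q1=[P2,P3,P4] Q2=[P1]
t=18-24: P2@Q1 runs 6, rem=0, completes. Q0=[] Q1=[P3,P4] Q2=[P1]
t=24-30: P3@Q1 runs 6, rem=0, completes. Q0=[] Q1=[P4] Q2=[P1]
t=30-36: P4@Q1 runs 6, rem=3, quantum used, demote→Q2. Q0=[] Q1=[] Q2=[P1,P4]
t=36-40: P1@Q2 runs 4, rem=0, completes. Q0=[] Q1=[] Q2=[P4]
t=40-43: P4@Q2 runs 3, rem=0, completes. Q0=[] Q1=[] Q2=[]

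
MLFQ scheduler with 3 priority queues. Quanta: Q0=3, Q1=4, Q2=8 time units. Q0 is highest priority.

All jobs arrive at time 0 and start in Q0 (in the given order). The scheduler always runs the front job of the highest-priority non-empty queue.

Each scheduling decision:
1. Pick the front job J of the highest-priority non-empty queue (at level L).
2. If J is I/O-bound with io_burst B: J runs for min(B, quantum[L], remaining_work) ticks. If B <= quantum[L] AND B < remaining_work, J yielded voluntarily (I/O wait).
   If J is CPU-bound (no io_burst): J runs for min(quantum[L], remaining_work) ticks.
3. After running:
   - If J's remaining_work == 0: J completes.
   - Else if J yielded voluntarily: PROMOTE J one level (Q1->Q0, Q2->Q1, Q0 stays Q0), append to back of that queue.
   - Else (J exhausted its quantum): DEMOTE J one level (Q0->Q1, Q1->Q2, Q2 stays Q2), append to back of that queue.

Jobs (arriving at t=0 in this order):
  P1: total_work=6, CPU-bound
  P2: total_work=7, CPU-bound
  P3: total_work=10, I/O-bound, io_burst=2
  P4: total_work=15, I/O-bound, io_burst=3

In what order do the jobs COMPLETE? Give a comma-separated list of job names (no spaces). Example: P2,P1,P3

Answer: P3,P4,P1,P2

Derivation:
t=0-3: P1@Q0 runs 3, rem=3, quantum used, demote→Q1. Q0=[P2,P3,P4] Q1=[P1] Q2=[]
t=3-6: P2@Q0 runs 3, rem=4, quantum used, demote→Q1. Q0=[P3,P4] Q1=[P1,P2] Q2=[]
t=6-8: P3@Q0 runs 2, rem=8, I/O yield, promote→Q0. Q0=[P4,P3] Q1=[P1,P2] Q2=[]
t=8-11: P4@Q0 runs 3, rem=12, I/O yield, promote→Q0. Q0=[P3,P4] Q1=[P1,P2] Q2=[]
t=11-13: P3@Q0 runs 2, rem=6, I/O yield, promote→Q0. Q0=[P4,P3] Q1=[P1,P2] Q2=[]
t=13-16: P4@Q0 runs 3, rem=9, I/O yield, promote→Q0. Q0=[P3,P4] Q1=[P1,P2] Q2=[]
t=16-18: P3@Q0 runs 2, rem=4, I/O yield, promote→Q0. Q0=[P4,P3] Q1=[P1,P2] Q2=[]
t=18-21: P4@Q0 runs 3, rem=6, I/O yield, promote→Q0. Q0=[P3,P4] Q1=[P1,P2] Q2=[]
t=21-23: P3@Q0 runs 2, rem=2, I/O yield, promote→Q0. Q0=[P4,P3] Q1=[P1,P2] Q2=[]
t=23-26: P4@Q0 runs 3, rem=3, I/O yield, promote→Q0. Q0=[P3,P4] Q1=[P1,P2] Q2=[]
t=26-28: P3@Q0 runs 2, rem=0, completes. Q0=[P4] Q1=[P1,P2] Q2=[]
t=28-31: P4@Q0 runs 3, rem=0, completes. Q0=[] Q1=[P1,P2] Q2=[]
t=31-34: P1@Q1 runs 3, rem=0, completes. Q0=[] Q1=[P2] Q2=[]
t=34-38: P2@Q1 runs 4, rem=0, completes. Q0=[] Q1=[] Q2=[]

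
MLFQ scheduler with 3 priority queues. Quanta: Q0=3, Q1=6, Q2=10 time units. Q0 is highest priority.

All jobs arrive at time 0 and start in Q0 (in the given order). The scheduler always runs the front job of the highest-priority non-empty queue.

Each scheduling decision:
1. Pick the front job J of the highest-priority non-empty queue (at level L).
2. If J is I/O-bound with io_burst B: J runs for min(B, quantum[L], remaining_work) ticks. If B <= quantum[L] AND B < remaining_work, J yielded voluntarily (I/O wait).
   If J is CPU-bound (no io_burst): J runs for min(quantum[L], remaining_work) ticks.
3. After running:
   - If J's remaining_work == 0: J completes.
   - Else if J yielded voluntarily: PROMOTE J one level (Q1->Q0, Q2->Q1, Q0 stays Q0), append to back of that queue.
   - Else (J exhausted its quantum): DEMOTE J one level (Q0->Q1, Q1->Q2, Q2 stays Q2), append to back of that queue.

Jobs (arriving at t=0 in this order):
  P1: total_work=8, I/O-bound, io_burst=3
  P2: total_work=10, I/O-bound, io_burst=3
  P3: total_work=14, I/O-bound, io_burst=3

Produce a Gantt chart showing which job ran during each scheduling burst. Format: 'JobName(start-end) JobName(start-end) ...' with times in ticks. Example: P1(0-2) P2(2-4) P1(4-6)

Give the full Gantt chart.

t=0-3: P1@Q0 runs 3, rem=5, I/O yield, promote→Q0. Q0=[P2,P3,P1] Q1=[] Q2=[]
t=3-6: P2@Q0 runs 3, rem=7, I/O yield, promote→Q0. Q0=[P3,P1,P2] Q1=[] Q2=[]
t=6-9: P3@Q0 runs 3, rem=11, I/O yield, promote→Q0. Q0=[P1,P2,P3] Q1=[] Q2=[]
t=9-12: P1@Q0 runs 3, rem=2, I/O yield, promote→Q0. Q0=[P2,P3,P1] Q1=[] Q2=[]
t=12-15: P2@Q0 runs 3, rem=4, I/O yield, promote→Q0. Q0=[P3,P1,P2] Q1=[] Q2=[]
t=15-18: P3@Q0 runs 3, rem=8, I/O yield, promote→Q0. Q0=[P1,P2,P3] Q1=[] Q2=[]
t=18-20: P1@Q0 runs 2, rem=0, completes. Q0=[P2,P3] Q1=[] Q2=[]
t=20-23: P2@Q0 runs 3, rem=1, I/O yield, promote→Q0. Q0=[P3,P2] Q1=[] Q2=[]
t=23-26: P3@Q0 runs 3, rem=5, I/O yield, promote→Q0. Q0=[P2,P3] Q1=[] Q2=[]
t=26-27: P2@Q0 runs 1, rem=0, completes. Q0=[P3] Q1=[] Q2=[]
t=27-30: P3@Q0 runs 3, rem=2, I/O yield, promote→Q0. Q0=[P3] Q1=[] Q2=[]
t=30-32: P3@Q0 runs 2, rem=0, completes. Q0=[] Q1=[] Q2=[]

Answer: P1(0-3) P2(3-6) P3(6-9) P1(9-12) P2(12-15) P3(15-18) P1(18-20) P2(20-23) P3(23-26) P2(26-27) P3(27-30) P3(30-32)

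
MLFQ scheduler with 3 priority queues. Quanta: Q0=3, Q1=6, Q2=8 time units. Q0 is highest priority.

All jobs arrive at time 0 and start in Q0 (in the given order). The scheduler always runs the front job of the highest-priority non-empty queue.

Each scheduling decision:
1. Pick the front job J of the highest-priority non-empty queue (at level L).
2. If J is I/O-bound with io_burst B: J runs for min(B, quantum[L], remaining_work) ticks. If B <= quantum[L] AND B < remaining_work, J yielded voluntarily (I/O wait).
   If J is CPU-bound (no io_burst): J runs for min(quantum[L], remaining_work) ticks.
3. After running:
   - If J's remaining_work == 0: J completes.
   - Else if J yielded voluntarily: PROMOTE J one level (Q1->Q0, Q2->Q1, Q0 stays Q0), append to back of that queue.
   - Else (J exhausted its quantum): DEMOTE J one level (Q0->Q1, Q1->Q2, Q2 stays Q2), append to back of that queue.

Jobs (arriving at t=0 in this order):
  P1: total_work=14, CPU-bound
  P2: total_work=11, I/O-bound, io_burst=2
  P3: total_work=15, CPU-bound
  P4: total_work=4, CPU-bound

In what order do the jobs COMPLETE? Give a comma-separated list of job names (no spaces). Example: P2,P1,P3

t=0-3: P1@Q0 runs 3, rem=11, quantum used, demote→Q1. Q0=[P2,P3,P4] Q1=[P1] Q2=[]
t=3-5: P2@Q0 runs 2, rem=9, I/O yield, promote→Q0. Q0=[P3,P4,P2] Q1=[P1] Q2=[]
t=5-8: P3@Q0 runs 3, rem=12, quantum used, demote→Q1. Q0=[P4,P2] Q1=[P1,P3] Q2=[]
t=8-11: P4@Q0 runs 3, rem=1, quantum used, demote→Q1. Q0=[P2] Q1=[P1,P3,P4] Q2=[]
t=11-13: P2@Q0 runs 2, rem=7, I/O yield, promote→Q0. Q0=[P2] Q1=[P1,P3,P4] Q2=[]
t=13-15: P2@Q0 runs 2, rem=5, I/O yield, promote→Q0. Q0=[P2] Q1=[P1,P3,P4] Q2=[]
t=15-17: P2@Q0 runs 2, rem=3, I/O yield, promote→Q0. Q0=[P2] Q1=[P1,P3,P4] Q2=[]
t=17-19: P2@Q0 runs 2, rem=1, I/O yield, promote→Q0. Q0=[P2] Q1=[P1,P3,P4] Q2=[]
t=19-20: P2@Q0 runs 1, rem=0, completes. Q0=[] Q1=[P1,P3,P4] Q2=[]
t=20-26: P1@Q1 runs 6, rem=5, quantum used, demote→Q2. Q0=[] Q1=[P3,P4] Q2=[P1]
t=26-32: P3@Q1 runs 6, rem=6, quantum used, demote→Q2. Q0=[] Q1=[P4] Q2=[P1,P3]
t=32-33: P4@Q1 runs 1, rem=0, completes. Q0=[] Q1=[] Q2=[P1,P3]
t=33-38: P1@Q2 runs 5, rem=0, completes. Q0=[] Q1=[] Q2=[P3]
t=38-44: P3@Q2 runs 6, rem=0, completes. Q0=[] Q1=[] Q2=[]

Answer: P2,P4,P1,P3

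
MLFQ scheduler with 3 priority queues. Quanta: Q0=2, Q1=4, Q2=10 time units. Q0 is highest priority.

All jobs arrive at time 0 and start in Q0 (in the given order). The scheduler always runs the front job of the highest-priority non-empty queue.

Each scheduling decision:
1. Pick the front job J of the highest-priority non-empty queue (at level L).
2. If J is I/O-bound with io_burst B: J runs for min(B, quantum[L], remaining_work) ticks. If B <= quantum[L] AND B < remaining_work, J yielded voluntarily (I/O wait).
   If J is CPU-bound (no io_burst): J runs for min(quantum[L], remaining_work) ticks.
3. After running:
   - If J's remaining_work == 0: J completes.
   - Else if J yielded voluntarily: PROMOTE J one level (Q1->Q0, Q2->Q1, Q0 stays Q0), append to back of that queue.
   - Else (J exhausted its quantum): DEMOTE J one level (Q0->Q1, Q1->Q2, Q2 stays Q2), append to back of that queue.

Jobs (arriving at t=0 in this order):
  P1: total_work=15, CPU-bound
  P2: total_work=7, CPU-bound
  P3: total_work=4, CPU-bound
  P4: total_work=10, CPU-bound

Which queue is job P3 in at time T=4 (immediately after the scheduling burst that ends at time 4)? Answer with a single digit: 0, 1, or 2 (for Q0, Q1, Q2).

Answer: 0

Derivation:
t=0-2: P1@Q0 runs 2, rem=13, quantum used, demote→Q1. Q0=[P2,P3,P4] Q1=[P1] Q2=[]
t=2-4: P2@Q0 runs 2, rem=5, quantum used, demote→Q1. Q0=[P3,P4] Q1=[P1,P2] Q2=[]
t=4-6: P3@Q0 runs 2, rem=2, quantum used, demote→Q1. Q0=[P4] Q1=[P1,P2,P3] Q2=[]
t=6-8: P4@Q0 runs 2, rem=8, quantum used, demote→Q1. Q0=[] Q1=[P1,P2,P3,P4] Q2=[]
t=8-12: P1@Q1 runs 4, rem=9, quantum used, demote→Q2. Q0=[] Q1=[P2,P3,P4] Q2=[P1]
t=12-16: P2@Q1 runs 4, rem=1, quantum used, demote→Q2. Q0=[] Q1=[P3,P4] Q2=[P1,P2]
t=16-18: P3@Q1 runs 2, rem=0, completes. Q0=[] Q1=[P4] Q2=[P1,P2]
t=18-22: P4@Q1 runs 4, rem=4, quantum used, demote→Q2. Q0=[] Q1=[] Q2=[P1,P2,P4]
t=22-31: P1@Q2 runs 9, rem=0, completes. Q0=[] Q1=[] Q2=[P2,P4]
t=31-32: P2@Q2 runs 1, rem=0, completes. Q0=[] Q1=[] Q2=[P4]
t=32-36: P4@Q2 runs 4, rem=0, completes. Q0=[] Q1=[] Q2=[]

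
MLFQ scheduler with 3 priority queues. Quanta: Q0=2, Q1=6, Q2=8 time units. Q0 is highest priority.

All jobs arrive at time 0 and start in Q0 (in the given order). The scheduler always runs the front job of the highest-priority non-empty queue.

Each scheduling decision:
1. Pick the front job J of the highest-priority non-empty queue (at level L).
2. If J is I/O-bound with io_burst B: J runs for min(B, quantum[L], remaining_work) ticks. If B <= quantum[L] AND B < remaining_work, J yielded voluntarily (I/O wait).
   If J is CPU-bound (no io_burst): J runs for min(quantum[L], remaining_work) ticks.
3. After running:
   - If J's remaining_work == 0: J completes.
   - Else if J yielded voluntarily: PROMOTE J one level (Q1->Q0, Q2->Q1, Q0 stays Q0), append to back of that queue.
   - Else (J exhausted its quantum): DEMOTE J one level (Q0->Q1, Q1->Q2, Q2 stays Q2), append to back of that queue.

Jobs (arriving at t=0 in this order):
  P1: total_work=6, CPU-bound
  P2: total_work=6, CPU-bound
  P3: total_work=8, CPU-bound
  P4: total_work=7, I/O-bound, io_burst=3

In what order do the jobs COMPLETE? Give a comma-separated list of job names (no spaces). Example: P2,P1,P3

Answer: P1,P2,P3,P4

Derivation:
t=0-2: P1@Q0 runs 2, rem=4, quantum used, demote→Q1. Q0=[P2,P3,P4] Q1=[P1] Q2=[]
t=2-4: P2@Q0 runs 2, rem=4, quantum used, demote→Q1. Q0=[P3,P4] Q1=[P1,P2] Q2=[]
t=4-6: P3@Q0 runs 2, rem=6, quantum used, demote→Q1. Q0=[P4] Q1=[P1,P2,P3] Q2=[]
t=6-8: P4@Q0 runs 2, rem=5, quantum used, demote→Q1. Q0=[] Q1=[P1,P2,P3,P4] Q2=[]
t=8-12: P1@Q1 runs 4, rem=0, completes. Q0=[] Q1=[P2,P3,P4] Q2=[]
t=12-16: P2@Q1 runs 4, rem=0, completes. Q0=[] Q1=[P3,P4] Q2=[]
t=16-22: P3@Q1 runs 6, rem=0, completes. Q0=[] Q1=[P4] Q2=[]
t=22-25: P4@Q1 runs 3, rem=2, I/O yield, promote→Q0. Q0=[P4] Q1=[] Q2=[]
t=25-27: P4@Q0 runs 2, rem=0, completes. Q0=[] Q1=[] Q2=[]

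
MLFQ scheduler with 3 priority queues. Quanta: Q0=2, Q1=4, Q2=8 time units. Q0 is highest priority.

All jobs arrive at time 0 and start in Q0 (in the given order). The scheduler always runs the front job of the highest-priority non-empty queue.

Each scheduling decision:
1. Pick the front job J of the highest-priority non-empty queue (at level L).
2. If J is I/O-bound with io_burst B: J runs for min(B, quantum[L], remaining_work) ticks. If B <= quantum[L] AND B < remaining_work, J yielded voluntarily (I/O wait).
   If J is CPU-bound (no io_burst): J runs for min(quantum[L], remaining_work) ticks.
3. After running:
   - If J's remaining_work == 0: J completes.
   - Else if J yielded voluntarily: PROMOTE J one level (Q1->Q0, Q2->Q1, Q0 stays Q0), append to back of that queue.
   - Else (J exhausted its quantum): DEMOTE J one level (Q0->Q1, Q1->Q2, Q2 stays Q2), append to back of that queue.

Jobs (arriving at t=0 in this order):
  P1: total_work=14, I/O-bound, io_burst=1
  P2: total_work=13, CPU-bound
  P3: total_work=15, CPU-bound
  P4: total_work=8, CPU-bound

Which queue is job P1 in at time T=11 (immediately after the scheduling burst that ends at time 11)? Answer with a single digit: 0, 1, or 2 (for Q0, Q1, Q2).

Answer: 0

Derivation:
t=0-1: P1@Q0 runs 1, rem=13, I/O yield, promote→Q0. Q0=[P2,P3,P4,P1] Q1=[] Q2=[]
t=1-3: P2@Q0 runs 2, rem=11, quantum used, demote→Q1. Q0=[P3,P4,P1] Q1=[P2] Q2=[]
t=3-5: P3@Q0 runs 2, rem=13, quantum used, demote→Q1. Q0=[P4,P1] Q1=[P2,P3] Q2=[]
t=5-7: P4@Q0 runs 2, rem=6, quantum used, demote→Q1. Q0=[P1] Q1=[P2,P3,P4] Q2=[]
t=7-8: P1@Q0 runs 1, rem=12, I/O yield, promote→Q0. Q0=[P1] Q1=[P2,P3,P4] Q2=[]
t=8-9: P1@Q0 runs 1, rem=11, I/O yield, promote→Q0. Q0=[P1] Q1=[P2,P3,P4] Q2=[]
t=9-10: P1@Q0 runs 1, rem=10, I/O yield, promote→Q0. Q0=[P1] Q1=[P2,P3,P4] Q2=[]
t=10-11: P1@Q0 runs 1, rem=9, I/O yield, promote→Q0. Q0=[P1] Q1=[P2,P3,P4] Q2=[]
t=11-12: P1@Q0 runs 1, rem=8, I/O yield, promote→Q0. Q0=[P1] Q1=[P2,P3,P4] Q2=[]
t=12-13: P1@Q0 runs 1, rem=7, I/O yield, promote→Q0. Q0=[P1] Q1=[P2,P3,P4] Q2=[]
t=13-14: P1@Q0 runs 1, rem=6, I/O yield, promote→Q0. Q0=[P1] Q1=[P2,P3,P4] Q2=[]
t=14-15: P1@Q0 runs 1, rem=5, I/O yield, promote→Q0. Q0=[P1] Q1=[P2,P3,P4] Q2=[]
t=15-16: P1@Q0 runs 1, rem=4, I/O yield, promote→Q0. Q0=[P1] Q1=[P2,P3,P4] Q2=[]
t=16-17: P1@Q0 runs 1, rem=3, I/O yield, promote→Q0. Q0=[P1] Q1=[P2,P3,P4] Q2=[]
t=17-18: P1@Q0 runs 1, rem=2, I/O yield, promote→Q0. Q0=[P1] Q1=[P2,P3,P4] Q2=[]
t=18-19: P1@Q0 runs 1, rem=1, I/O yield, promote→Q0. Q0=[P1] Q1=[P2,P3,P4] Q2=[]
t=19-20: P1@Q0 runs 1, rem=0, completes. Q0=[] Q1=[P2,P3,P4] Q2=[]
t=20-24: P2@Q1 runs 4, rem=7, quantum used, demote→Q2. Q0=[] Q1=[P3,P4] Q2=[P2]
t=24-28: P3@Q1 runs 4, rem=9, quantum used, demote→Q2. Q0=[] Q1=[P4] Q2=[P2,P3]
t=28-32: P4@Q1 runs 4, rem=2, quantum used, demote→Q2. Q0=[] Q1=[] Q2=[P2,P3,P4]
t=32-39: P2@Q2 runs 7, rem=0, completes. Q0=[] Q1=[] Q2=[P3,P4]
t=39-47: P3@Q2 runs 8, rem=1, quantum used, demote→Q2. Q0=[] Q1=[] Q2=[P4,P3]
t=47-49: P4@Q2 runs 2, rem=0, completes. Q0=[] Q1=[] Q2=[P3]
t=49-50: P3@Q2 runs 1, rem=0, completes. Q0=[] Q1=[] Q2=[]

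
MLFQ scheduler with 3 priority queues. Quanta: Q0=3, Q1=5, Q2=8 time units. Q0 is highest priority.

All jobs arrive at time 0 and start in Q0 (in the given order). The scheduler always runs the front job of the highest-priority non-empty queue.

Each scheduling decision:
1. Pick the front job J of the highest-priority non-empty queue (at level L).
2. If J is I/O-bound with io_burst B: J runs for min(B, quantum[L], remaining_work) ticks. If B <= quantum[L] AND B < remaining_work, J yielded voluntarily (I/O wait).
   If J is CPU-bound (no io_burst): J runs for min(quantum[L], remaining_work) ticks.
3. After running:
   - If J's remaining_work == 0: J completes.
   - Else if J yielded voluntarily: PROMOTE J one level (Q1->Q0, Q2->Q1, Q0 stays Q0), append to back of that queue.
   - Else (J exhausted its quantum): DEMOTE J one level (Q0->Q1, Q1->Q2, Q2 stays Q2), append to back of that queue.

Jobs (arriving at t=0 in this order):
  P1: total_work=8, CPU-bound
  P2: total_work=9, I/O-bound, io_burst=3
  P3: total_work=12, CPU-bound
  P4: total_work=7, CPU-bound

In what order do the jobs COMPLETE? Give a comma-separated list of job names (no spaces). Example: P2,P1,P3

Answer: P2,P1,P4,P3

Derivation:
t=0-3: P1@Q0 runs 3, rem=5, quantum used, demote→Q1. Q0=[P2,P3,P4] Q1=[P1] Q2=[]
t=3-6: P2@Q0 runs 3, rem=6, I/O yield, promote→Q0. Q0=[P3,P4,P2] Q1=[P1] Q2=[]
t=6-9: P3@Q0 runs 3, rem=9, quantum used, demote→Q1. Q0=[P4,P2] Q1=[P1,P3] Q2=[]
t=9-12: P4@Q0 runs 3, rem=4, quantum used, demote→Q1. Q0=[P2] Q1=[P1,P3,P4] Q2=[]
t=12-15: P2@Q0 runs 3, rem=3, I/O yield, promote→Q0. Q0=[P2] Q1=[P1,P3,P4] Q2=[]
t=15-18: P2@Q0 runs 3, rem=0, completes. Q0=[] Q1=[P1,P3,P4] Q2=[]
t=18-23: P1@Q1 runs 5, rem=0, completes. Q0=[] Q1=[P3,P4] Q2=[]
t=23-28: P3@Q1 runs 5, rem=4, quantum used, demote→Q2. Q0=[] Q1=[P4] Q2=[P3]
t=28-32: P4@Q1 runs 4, rem=0, completes. Q0=[] Q1=[] Q2=[P3]
t=32-36: P3@Q2 runs 4, rem=0, completes. Q0=[] Q1=[] Q2=[]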